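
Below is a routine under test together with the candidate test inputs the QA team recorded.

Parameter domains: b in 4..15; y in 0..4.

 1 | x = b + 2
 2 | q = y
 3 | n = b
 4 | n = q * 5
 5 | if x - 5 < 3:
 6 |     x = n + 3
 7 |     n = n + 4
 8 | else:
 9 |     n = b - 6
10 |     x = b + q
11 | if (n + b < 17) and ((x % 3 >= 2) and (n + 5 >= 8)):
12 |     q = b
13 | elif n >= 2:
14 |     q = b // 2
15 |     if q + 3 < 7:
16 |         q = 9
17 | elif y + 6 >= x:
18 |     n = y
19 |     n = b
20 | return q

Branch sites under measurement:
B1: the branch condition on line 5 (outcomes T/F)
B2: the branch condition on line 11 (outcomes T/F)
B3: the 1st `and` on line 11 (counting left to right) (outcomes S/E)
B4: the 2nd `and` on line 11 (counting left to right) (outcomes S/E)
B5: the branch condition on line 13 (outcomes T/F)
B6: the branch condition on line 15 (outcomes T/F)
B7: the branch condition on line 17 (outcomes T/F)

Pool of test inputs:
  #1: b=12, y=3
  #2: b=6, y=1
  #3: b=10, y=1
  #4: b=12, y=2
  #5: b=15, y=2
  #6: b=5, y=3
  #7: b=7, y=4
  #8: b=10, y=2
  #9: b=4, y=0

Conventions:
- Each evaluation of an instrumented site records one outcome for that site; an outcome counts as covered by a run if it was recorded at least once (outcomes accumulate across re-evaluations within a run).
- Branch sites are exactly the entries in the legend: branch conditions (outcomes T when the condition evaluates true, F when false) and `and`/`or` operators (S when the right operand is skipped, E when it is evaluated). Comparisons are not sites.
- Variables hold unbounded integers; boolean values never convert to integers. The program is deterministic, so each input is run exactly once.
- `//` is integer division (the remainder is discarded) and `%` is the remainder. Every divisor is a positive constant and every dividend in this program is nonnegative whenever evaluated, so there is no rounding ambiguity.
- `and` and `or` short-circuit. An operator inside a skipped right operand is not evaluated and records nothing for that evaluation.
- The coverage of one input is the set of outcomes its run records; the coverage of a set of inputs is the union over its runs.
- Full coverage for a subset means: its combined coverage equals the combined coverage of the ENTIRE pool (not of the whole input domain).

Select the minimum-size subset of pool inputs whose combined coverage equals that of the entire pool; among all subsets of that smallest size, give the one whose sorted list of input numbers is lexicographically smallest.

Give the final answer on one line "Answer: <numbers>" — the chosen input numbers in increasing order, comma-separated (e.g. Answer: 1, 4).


input #1, b=12, y=3: events B1->F, B3->S, B2->F, B5->T, B6->F; outcomes B1=F, B2=F, B3=S, B5=T, B6=F
input #2, b=6, y=1: events B1->F, B3->E, B4->S, B2->F, B5->F, B7->T; outcomes B1=F, B2=F, B3=E, B4=S, B5=F, B7=T
input #3, b=10, y=1: events B1->F, B3->E, B4->E, B2->T; outcomes B1=F, B2=T, B3=E, B4=E
input #4, b=12, y=2: events B1->F, B3->S, B2->F, B5->T, B6->F; outcomes B1=F, B2=F, B3=S, B5=T, B6=F
input #5, b=15, y=2: events B1->F, B3->S, B2->F, B5->T, B6->F; outcomes B1=F, B2=F, B3=S, B5=T, B6=F
input #6, b=5, y=3: events B1->T, B3->S, B2->F, B5->T, B6->T; outcomes B1=T, B2=F, B3=S, B5=T, B6=T
input #7, b=7, y=4: events B1->F, B3->E, B4->E, B2->F, B5->F, B7->F; outcomes B1=F, B2=F, B3=E, B4=E, B5=F, B7=F
input #8, b=10, y=2: events B1->F, B3->E, B4->S, B2->F, B5->T, B6->F; outcomes B1=F, B2=F, B3=E, B4=S, B5=T, B6=F
input #9, b=4, y=0: events B1->T, B3->E, B4->S, B2->F, B5->T, B6->T; outcomes B1=T, B2=F, B3=E, B4=S, B5=T, B6=T
union over all inputs: B1=T, B1=F, B2=T, B2=F, B3=S, B3=E, B4=S, B4=E, B5=T, B5=F, B6=T, B6=F, B7=T, B7=F (14 outcomes)
every size-1 subset falls short of the 14 outcomes (best: 6/14)
every size-2 subset falls short of the 14 outcomes (best: 10/14)
every size-3 subset falls short of the 14 outcomes (best: 12/14)
every size-4 subset falls short of the 14 outcomes (best: 13/14)
inputs {1, 2, 3, 6, 7} (size 5) cover everything; no size-5 subset with a lexicographically smaller index list covers all 14
Answer: 1, 2, 3, 6, 7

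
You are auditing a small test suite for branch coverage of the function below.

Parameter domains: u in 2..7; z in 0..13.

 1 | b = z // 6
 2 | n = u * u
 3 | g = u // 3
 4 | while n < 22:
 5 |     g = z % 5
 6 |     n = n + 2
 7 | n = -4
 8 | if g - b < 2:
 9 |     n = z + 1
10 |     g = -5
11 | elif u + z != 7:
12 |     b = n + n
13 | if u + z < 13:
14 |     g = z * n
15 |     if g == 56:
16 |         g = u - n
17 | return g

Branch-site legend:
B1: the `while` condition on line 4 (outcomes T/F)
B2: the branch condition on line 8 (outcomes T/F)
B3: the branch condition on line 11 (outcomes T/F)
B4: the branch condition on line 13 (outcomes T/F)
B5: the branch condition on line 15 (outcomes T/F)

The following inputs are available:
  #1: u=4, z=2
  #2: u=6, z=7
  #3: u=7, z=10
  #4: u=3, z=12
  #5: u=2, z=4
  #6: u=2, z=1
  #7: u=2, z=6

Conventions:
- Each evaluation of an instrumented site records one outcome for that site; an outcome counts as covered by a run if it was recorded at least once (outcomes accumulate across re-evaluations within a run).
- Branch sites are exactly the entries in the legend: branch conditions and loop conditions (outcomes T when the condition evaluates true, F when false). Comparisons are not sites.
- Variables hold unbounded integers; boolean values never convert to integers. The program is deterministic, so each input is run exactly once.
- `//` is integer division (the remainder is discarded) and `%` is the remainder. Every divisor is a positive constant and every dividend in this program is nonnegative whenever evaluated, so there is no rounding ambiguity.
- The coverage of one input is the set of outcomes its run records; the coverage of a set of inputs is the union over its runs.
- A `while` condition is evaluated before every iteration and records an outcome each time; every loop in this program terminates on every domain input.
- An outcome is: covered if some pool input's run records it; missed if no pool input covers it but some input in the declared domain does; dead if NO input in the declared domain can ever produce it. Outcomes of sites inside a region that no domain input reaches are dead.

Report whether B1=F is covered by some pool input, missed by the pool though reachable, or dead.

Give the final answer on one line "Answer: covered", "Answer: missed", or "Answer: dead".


B1=F is recorded by pool input(s) 1, 2, 3, 4, 5, 6, 7 -> covered
Answer: covered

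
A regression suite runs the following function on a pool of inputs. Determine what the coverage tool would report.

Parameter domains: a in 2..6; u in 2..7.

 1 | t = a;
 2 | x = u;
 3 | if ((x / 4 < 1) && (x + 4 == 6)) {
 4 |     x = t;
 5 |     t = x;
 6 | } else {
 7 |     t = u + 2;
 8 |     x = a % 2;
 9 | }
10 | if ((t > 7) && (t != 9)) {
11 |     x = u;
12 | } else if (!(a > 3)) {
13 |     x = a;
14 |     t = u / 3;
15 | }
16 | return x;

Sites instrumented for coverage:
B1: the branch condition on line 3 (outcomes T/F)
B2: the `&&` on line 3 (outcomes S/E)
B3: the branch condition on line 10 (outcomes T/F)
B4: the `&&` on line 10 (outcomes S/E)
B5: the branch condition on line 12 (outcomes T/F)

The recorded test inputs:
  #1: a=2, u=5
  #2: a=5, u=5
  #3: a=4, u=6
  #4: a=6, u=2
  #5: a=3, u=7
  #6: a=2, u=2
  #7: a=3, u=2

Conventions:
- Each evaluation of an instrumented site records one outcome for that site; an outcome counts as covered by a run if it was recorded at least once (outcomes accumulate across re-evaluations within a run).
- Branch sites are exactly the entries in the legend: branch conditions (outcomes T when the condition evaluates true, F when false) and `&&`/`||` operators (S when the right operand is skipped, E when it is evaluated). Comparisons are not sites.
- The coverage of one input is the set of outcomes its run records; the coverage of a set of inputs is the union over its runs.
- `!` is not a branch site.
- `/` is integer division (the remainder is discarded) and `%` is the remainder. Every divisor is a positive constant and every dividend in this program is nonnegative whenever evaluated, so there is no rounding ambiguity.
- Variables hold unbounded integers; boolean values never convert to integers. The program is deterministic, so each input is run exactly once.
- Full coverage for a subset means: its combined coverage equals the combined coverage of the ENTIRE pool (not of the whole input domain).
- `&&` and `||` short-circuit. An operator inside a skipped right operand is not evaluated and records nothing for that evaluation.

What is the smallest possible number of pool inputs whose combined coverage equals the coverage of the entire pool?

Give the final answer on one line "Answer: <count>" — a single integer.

test 1 (a=2, u=5) hits B1=F, B2=S, B3=F, B4=S, B5=T
test 2 (a=5, u=5) hits B1=F, B2=S, B3=F, B4=S, B5=F
test 3 (a=4, u=6) hits B1=F, B2=S, B3=T, B4=E
test 4 (a=6, u=2) hits B1=T, B2=E, B3=F, B4=S, B5=F
test 5 (a=3, u=7) hits B1=F, B2=S, B3=F, B4=E, B5=T
test 6 (a=2, u=2) hits B1=T, B2=E, B3=F, B4=S, B5=T
test 7 (a=3, u=2) hits B1=T, B2=E, B3=F, B4=S, B5=T
the full pool covers 10 outcomes: B1=T, B1=F, B2=S, B2=E, B3=T, B3=F, B4=S, B4=E, B5=T, B5=F
every size-1 subset falls short of the 10 outcomes (best: 5/10)
every size-2 subset falls short of the 10 outcomes (best: 9/10)
size 3: inputs {1, 3, 4} cover all 10 outcomes, and no lexicographically smaller subset of this size does

Answer: 3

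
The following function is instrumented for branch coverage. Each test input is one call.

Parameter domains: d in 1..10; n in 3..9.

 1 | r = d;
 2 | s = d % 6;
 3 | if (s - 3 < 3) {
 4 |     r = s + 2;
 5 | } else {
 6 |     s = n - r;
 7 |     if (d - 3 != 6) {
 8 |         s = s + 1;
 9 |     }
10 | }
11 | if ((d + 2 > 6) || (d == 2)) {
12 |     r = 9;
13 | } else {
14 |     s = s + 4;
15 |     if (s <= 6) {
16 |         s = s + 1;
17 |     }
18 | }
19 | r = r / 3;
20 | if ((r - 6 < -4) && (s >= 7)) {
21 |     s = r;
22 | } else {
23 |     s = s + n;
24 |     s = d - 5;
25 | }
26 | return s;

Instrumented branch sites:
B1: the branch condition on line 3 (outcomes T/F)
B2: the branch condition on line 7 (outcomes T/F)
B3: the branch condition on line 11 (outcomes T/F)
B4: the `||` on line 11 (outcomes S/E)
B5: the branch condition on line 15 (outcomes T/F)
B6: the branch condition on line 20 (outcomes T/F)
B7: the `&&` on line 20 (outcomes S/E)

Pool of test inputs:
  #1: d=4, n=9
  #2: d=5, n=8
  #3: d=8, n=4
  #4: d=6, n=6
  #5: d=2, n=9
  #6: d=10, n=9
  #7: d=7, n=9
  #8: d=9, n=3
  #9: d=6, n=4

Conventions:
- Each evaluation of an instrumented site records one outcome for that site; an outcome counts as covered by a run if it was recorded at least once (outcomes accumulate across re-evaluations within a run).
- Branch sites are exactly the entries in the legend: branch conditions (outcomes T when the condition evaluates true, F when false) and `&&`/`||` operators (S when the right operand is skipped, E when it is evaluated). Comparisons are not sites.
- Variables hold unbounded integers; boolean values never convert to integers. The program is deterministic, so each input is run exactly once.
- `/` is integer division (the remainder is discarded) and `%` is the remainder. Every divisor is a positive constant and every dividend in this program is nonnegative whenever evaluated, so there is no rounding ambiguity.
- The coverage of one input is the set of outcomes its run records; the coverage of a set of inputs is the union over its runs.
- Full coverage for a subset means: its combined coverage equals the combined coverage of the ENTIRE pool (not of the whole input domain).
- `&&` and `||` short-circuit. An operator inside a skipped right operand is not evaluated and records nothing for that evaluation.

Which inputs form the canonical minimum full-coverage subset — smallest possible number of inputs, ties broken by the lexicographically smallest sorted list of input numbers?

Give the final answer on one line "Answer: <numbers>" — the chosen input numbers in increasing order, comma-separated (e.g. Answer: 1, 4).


run #1 (d=4, n=9) runs B1->T, B4->E, B3->F, B5->F, B7->S, B6->F; records B1=T, B3=F, B4=E, B5=F, B6=F, B7=S
run #2 (d=5, n=8) runs B1->T, B4->S, B3->T, B7->S, B6->F; records B1=T, B3=T, B4=S, B6=F, B7=S
run #3 (d=8, n=4) runs B1->T, B4->S, B3->T, B7->S, B6->F; records B1=T, B3=T, B4=S, B6=F, B7=S
run #4 (d=6, n=6) runs B1->T, B4->S, B3->T, B7->S, B6->F; records B1=T, B3=T, B4=S, B6=F, B7=S
run #5 (d=2, n=9) runs B1->T, B4->E, B3->T, B7->S, B6->F; records B1=T, B3=T, B4=E, B6=F, B7=S
run #6 (d=10, n=9) runs B1->T, B4->S, B3->T, B7->S, B6->F; records B1=T, B3=T, B4=S, B6=F, B7=S
run #7 (d=7, n=9) runs B1->T, B4->S, B3->T, B7->S, B6->F; records B1=T, B3=T, B4=S, B6=F, B7=S
run #8 (d=9, n=3) runs B1->T, B4->S, B3->T, B7->S, B6->F; records B1=T, B3=T, B4=S, B6=F, B7=S
run #9 (d=6, n=4) runs B1->T, B4->S, B3->T, B7->S, B6->F; records B1=T, B3=T, B4=S, B6=F, B7=S
the full pool covers 8 outcomes: B1=T, B3=T, B3=F, B4=S, B4=E, B5=F, B6=F, B7=S
every size-1 subset falls short of the 8 outcomes (best: 6/8)
the canonical winner is {1, 2}: size 2, full 8-outcome coverage, earliest index list among size-2 covers
Answer: 1, 2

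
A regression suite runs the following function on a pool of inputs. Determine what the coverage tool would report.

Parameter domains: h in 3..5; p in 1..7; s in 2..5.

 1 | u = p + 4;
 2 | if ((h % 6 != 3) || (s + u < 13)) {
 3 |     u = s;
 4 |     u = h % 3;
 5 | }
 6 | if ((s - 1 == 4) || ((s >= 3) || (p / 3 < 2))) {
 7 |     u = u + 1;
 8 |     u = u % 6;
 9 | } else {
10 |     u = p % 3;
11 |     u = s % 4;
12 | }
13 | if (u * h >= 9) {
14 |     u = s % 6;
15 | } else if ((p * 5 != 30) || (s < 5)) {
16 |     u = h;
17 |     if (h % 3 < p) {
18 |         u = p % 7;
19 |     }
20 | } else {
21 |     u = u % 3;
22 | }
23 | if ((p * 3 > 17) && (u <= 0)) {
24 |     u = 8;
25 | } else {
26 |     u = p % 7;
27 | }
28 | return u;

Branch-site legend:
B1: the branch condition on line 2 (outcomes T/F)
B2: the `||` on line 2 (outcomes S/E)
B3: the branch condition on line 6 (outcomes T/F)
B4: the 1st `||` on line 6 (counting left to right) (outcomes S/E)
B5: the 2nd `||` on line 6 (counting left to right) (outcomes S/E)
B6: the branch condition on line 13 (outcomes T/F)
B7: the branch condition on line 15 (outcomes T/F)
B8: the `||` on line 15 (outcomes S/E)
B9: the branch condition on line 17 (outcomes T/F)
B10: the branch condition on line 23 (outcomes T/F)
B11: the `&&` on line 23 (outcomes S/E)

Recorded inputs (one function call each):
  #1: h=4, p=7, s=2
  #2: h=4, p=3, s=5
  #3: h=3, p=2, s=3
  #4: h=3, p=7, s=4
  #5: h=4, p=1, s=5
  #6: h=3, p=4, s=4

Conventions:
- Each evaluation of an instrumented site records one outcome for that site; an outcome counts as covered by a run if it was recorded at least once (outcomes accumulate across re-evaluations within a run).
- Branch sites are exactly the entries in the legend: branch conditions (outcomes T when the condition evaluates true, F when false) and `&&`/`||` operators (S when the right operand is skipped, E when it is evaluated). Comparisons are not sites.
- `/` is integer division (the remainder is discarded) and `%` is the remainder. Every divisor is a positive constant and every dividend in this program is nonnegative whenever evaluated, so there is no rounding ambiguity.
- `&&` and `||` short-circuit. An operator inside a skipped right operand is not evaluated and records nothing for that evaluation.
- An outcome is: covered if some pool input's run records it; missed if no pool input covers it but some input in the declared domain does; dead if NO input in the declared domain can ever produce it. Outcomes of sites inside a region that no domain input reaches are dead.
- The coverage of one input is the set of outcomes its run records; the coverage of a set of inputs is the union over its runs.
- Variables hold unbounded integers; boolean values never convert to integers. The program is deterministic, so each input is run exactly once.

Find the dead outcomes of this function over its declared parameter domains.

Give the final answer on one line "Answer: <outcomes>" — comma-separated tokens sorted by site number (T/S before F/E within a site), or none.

checking every outcome against all 84 domain inputs:
  reachable outcomes have witnesses, e.g. B1=T (e.g. h=3, p=1, s=2), B1=F (e.g. h=3, p=4, s=5), B2=S (e.g. h=4, p=1, s=2), B2=E (e.g. h=3, p=1, s=2)

Answer: none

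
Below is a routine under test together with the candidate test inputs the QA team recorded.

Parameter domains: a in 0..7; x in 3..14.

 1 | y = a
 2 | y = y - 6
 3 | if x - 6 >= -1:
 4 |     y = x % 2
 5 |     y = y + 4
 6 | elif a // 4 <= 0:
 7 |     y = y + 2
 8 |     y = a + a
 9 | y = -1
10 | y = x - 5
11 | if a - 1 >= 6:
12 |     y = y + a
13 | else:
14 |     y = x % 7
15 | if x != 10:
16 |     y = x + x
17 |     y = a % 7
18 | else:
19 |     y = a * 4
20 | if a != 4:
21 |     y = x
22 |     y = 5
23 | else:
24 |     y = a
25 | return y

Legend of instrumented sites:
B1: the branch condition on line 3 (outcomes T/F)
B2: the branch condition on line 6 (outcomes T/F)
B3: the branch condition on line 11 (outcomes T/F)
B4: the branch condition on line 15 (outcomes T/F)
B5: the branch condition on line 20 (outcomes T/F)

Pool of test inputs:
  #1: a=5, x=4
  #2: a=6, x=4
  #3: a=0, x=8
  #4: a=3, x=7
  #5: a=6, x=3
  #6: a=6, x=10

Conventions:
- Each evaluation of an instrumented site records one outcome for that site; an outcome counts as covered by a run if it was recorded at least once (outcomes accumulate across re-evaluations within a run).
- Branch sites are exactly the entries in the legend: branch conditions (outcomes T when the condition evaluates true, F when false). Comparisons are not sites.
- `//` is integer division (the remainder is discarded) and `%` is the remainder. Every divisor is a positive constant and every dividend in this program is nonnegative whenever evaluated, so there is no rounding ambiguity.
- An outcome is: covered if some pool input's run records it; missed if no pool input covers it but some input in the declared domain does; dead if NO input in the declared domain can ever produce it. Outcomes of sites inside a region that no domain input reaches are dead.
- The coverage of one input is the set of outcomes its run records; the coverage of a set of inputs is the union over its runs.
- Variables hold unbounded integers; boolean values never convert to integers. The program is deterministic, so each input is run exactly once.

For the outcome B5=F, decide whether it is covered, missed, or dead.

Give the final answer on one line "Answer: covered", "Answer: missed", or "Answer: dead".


no pool input records B5=F
but domain input (a=4, x=3) does record it -> reachable, so missed
Answer: missed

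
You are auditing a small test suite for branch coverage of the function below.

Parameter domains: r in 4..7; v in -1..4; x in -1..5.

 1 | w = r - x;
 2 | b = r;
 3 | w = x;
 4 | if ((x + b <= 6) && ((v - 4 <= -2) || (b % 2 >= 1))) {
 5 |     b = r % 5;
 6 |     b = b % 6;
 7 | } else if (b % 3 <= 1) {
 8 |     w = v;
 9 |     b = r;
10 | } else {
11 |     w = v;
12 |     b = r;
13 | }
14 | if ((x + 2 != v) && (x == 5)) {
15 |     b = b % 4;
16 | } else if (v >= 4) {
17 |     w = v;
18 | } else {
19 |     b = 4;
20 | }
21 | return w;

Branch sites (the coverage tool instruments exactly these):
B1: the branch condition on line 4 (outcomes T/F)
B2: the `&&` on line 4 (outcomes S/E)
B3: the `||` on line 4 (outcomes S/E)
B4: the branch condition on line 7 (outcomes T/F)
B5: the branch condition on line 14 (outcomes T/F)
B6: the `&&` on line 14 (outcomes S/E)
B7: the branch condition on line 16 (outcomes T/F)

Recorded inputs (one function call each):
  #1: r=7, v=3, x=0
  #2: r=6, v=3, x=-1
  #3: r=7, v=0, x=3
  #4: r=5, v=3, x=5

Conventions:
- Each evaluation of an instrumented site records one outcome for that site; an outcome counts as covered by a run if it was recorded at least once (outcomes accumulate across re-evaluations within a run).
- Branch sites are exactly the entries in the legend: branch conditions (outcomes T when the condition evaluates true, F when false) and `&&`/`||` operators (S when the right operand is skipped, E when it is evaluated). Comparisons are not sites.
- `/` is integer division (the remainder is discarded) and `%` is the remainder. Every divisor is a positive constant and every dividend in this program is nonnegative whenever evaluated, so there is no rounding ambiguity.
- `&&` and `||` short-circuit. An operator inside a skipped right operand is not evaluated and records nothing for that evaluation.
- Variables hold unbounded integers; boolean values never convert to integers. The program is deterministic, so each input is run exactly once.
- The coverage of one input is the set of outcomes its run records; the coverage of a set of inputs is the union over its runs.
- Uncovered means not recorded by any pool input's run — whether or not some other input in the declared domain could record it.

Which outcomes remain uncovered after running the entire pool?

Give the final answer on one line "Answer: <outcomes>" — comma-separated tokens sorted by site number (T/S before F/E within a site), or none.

run #1 (r=7, v=3, x=0) records B1=F, B2=S, B4=T, B5=F, B6=E, B7=F
run #2 (r=6, v=3, x=-1) records B1=F, B2=E, B3=E, B4=T, B5=F, B6=E, B7=F
run #3 (r=7, v=0, x=3) records B1=F, B2=S, B4=T, B5=F, B6=E, B7=F
run #4 (r=5, v=3, x=5) records B1=F, B2=S, B4=F, B5=T, B6=E
union over the pool: B1=F, B2=S, B2=E, B3=E, B4=T, B4=F, B5=T, B5=F, B6=E, B7=F
uncovered (4 of 14): B1=T, B3=S, B6=S, B7=T

Answer: B1=T, B3=S, B6=S, B7=T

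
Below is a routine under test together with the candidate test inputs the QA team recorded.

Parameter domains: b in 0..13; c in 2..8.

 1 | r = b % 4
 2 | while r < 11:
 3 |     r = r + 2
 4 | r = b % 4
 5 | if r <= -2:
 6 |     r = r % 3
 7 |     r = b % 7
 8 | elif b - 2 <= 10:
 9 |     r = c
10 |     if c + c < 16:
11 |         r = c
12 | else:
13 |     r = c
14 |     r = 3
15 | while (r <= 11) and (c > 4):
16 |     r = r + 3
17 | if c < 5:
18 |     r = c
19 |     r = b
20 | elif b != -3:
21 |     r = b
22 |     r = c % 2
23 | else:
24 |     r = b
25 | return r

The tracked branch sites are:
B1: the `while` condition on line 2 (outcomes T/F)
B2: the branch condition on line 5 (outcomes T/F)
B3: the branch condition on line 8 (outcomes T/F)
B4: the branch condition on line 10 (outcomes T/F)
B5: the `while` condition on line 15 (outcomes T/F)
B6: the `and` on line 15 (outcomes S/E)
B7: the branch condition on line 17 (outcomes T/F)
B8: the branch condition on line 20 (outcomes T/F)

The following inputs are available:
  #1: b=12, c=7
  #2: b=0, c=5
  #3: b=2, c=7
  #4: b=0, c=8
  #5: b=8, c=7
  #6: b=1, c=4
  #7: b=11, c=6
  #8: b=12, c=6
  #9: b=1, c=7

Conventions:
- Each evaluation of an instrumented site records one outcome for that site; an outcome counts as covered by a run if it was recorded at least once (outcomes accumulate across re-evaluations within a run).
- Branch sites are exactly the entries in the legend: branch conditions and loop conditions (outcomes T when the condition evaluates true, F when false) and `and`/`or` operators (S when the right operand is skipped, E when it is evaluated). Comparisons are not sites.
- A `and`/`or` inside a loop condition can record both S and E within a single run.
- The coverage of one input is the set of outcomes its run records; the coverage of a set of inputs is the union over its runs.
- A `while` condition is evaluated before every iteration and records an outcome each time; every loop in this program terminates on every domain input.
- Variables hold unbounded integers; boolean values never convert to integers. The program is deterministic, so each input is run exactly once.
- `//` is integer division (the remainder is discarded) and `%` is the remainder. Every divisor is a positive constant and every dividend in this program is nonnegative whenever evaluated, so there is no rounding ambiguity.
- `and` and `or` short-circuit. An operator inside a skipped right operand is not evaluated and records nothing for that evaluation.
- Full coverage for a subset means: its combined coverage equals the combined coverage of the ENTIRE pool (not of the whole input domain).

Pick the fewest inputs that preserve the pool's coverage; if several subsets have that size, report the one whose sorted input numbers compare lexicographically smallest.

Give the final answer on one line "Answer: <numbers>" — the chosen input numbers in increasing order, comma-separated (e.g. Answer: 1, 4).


test 1 (b=12, c=7) fires B1->T, B1->T, B1->T, B1->T, B1->T, B1->T, B1->F, B2->F, B3->T, B4->T, B6->E, B5->T, B6->E, B5->T, ...; hits B1=T, B1=F, B2=F, B3=T, B4=T, B5=T, B5=F, B6=S, B6=E, B7=F, B8=T
test 2 (b=0, c=5) fires B1->T, B1->T, B1->T, B1->T, B1->T, B1->T, B1->F, B2->F, B3->T, B4->T, B6->E, B5->T, B6->E, B5->T, ...; hits B1=T, B1=F, B2=F, B3=T, B4=T, B5=T, B5=F, B6=S, B6=E, B7=F, B8=T
test 3 (b=2, c=7) fires B1->T, B1->T, B1->T, B1->T, B1->T, B1->F, B2->F, B3->T, B4->T, B6->E, B5->T, B6->E, B5->T, B6->S, ...; hits B1=T, B1=F, B2=F, B3=T, B4=T, B5=T, B5=F, B6=S, B6=E, B7=F, B8=T
test 4 (b=0, c=8) fires B1->T, B1->T, B1->T, B1->T, B1->T, B1->T, B1->F, B2->F, B3->T, B4->F, B6->E, B5->T, B6->E, B5->T, ...; hits B1=T, B1=F, B2=F, B3=T, B4=F, B5=T, B5=F, B6=S, B6=E, B7=F, B8=T
test 5 (b=8, c=7) fires B1->T, B1->T, B1->T, B1->T, B1->T, B1->T, B1->F, B2->F, B3->T, B4->T, B6->E, B5->T, B6->E, B5->T, ...; hits B1=T, B1=F, B2=F, B3=T, B4=T, B5=T, B5=F, B6=S, B6=E, B7=F, B8=T
test 6 (b=1, c=4) fires B1->T, B1->T, B1->T, B1->T, B1->T, B1->F, B2->F, B3->T, B4->T, B6->E, B5->F, B7->T; hits B1=T, B1=F, B2=F, B3=T, B4=T, B5=F, B6=E, B7=T
test 7 (b=11, c=6) fires B1->T, B1->T, B1->T, B1->T, B1->F, B2->F, B3->T, B4->T, B6->E, B5->T, B6->E, B5->T, B6->S, B5->F, ...; hits B1=T, B1=F, B2=F, B3=T, B4=T, B5=T, B5=F, B6=S, B6=E, B7=F, B8=T
test 8 (b=12, c=6) fires B1->T, B1->T, B1->T, B1->T, B1->T, B1->T, B1->F, B2->F, B3->T, B4->T, B6->E, B5->T, B6->E, B5->T, ...; hits B1=T, B1=F, B2=F, B3=T, B4=T, B5=T, B5=F, B6=S, B6=E, B7=F, B8=T
test 9 (b=1, c=7) fires B1->T, B1->T, B1->T, B1->T, B1->T, B1->F, B2->F, B3->T, B4->T, B6->E, B5->T, B6->E, B5->T, B6->S, ...; hits B1=T, B1=F, B2=F, B3=T, B4=T, B5=T, B5=F, B6=S, B6=E, B7=F, B8=T
pool-wide coverage (13 outcomes): B1=T, B1=F, B2=F, B3=T, B4=T, B4=F, B5=T, B5=F, B6=S, B6=E, B7=T, B7=F, B8=T
no size-1 subset reaches all 13 outcomes (best union: 11/13)
size 2: inputs {4, 6} cover all 13 outcomes, and no lexicographically smaller subset of this size does
Answer: 4, 6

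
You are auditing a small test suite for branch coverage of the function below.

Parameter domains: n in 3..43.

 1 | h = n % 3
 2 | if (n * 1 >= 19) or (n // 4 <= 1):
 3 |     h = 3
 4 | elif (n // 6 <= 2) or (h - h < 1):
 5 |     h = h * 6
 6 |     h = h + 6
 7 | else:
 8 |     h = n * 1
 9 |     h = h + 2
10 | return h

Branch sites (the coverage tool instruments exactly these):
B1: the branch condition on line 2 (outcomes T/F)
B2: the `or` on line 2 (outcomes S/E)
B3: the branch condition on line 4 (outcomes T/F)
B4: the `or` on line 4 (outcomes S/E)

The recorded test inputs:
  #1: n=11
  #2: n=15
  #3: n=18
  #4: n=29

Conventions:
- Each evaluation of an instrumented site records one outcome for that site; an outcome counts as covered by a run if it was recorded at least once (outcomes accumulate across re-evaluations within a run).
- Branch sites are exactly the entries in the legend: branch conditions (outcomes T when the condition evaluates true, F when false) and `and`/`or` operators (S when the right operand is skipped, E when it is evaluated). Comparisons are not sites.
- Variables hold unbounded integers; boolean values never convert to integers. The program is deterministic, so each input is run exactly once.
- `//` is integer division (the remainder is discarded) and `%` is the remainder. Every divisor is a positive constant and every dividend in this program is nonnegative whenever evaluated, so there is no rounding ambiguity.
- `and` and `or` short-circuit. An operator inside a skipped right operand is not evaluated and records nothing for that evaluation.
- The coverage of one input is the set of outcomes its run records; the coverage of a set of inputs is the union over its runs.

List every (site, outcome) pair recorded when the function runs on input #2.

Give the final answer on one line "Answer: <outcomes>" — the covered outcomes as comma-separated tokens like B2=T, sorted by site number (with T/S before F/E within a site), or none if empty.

Tracing the run of input #2 (n=15):
  B2->E, B1->F, B4->S, B3->T
as a set, this run covers: B1=F, B2=E, B3=T, B4=S

Answer: B1=F, B2=E, B3=T, B4=S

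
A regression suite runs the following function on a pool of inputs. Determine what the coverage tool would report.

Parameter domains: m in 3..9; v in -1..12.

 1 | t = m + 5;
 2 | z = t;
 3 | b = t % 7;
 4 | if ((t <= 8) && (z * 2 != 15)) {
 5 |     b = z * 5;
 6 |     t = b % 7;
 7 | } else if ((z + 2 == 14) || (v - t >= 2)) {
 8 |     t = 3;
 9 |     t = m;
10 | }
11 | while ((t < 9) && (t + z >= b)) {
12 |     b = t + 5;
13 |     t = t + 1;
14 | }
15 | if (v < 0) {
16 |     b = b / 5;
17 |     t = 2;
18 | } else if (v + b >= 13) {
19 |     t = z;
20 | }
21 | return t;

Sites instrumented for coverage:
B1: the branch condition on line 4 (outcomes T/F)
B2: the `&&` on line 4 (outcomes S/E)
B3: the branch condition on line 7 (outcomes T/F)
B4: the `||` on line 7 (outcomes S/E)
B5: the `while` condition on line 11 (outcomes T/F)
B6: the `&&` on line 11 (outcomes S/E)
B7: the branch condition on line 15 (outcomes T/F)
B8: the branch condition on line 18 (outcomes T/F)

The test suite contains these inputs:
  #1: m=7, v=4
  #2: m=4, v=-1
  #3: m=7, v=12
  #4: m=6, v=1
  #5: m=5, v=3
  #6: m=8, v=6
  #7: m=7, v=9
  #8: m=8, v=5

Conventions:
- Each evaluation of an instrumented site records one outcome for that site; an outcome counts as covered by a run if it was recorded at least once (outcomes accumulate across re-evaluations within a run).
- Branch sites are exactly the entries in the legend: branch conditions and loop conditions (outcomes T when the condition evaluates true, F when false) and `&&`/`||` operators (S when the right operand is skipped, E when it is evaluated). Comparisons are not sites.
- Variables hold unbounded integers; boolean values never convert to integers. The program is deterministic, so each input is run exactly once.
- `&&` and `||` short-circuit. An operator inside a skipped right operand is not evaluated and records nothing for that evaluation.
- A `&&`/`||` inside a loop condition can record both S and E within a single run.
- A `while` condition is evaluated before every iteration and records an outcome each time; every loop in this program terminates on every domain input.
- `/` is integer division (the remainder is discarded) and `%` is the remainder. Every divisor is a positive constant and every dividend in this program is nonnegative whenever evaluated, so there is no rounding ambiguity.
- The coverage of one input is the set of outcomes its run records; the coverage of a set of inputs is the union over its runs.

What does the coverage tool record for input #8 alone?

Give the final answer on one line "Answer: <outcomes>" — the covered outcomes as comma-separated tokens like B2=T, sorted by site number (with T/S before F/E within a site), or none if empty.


Running input #8 (m=8, v=5), event by event:
  B2->S, B1->F, B4->E, B3->F, B6->S, B5->F, B7->F, B8->F
collecting distinct outcomes: B1=F, B2=S, B3=F, B4=E, B5=F, B6=S, B7=F, B8=F
Answer: B1=F, B2=S, B3=F, B4=E, B5=F, B6=S, B7=F, B8=F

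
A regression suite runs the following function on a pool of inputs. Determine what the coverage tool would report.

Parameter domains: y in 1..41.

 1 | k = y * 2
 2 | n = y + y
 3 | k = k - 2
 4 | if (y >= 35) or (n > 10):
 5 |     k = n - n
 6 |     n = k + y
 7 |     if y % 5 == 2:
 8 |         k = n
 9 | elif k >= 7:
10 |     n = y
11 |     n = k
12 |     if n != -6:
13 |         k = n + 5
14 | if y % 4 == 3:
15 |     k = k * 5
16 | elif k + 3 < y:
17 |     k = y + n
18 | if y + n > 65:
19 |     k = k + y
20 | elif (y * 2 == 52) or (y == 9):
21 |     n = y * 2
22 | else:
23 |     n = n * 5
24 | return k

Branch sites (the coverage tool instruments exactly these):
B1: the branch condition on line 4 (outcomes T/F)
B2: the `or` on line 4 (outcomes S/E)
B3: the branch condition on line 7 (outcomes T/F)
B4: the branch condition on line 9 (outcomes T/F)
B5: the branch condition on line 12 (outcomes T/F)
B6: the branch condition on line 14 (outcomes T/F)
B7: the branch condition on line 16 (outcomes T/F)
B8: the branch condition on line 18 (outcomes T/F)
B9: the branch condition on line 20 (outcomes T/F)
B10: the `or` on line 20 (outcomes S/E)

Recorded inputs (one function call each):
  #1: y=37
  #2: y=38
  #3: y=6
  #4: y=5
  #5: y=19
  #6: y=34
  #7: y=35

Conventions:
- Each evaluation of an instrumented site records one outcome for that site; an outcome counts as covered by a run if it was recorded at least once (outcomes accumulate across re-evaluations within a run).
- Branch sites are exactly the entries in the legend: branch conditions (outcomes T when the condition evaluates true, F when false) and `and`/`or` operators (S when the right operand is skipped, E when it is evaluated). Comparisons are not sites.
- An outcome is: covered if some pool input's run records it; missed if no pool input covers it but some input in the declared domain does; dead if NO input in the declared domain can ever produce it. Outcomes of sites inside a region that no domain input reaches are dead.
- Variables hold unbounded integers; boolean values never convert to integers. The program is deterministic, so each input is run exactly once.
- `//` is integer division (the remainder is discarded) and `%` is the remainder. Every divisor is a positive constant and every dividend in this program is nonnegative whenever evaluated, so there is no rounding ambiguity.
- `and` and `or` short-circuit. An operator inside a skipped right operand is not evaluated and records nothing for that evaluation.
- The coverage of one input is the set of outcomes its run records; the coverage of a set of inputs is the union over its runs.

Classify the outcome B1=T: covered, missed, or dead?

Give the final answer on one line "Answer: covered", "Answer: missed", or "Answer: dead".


B1=T is recorded by pool input(s) 1, 2, 3, 5, 6, 7 -> covered
Answer: covered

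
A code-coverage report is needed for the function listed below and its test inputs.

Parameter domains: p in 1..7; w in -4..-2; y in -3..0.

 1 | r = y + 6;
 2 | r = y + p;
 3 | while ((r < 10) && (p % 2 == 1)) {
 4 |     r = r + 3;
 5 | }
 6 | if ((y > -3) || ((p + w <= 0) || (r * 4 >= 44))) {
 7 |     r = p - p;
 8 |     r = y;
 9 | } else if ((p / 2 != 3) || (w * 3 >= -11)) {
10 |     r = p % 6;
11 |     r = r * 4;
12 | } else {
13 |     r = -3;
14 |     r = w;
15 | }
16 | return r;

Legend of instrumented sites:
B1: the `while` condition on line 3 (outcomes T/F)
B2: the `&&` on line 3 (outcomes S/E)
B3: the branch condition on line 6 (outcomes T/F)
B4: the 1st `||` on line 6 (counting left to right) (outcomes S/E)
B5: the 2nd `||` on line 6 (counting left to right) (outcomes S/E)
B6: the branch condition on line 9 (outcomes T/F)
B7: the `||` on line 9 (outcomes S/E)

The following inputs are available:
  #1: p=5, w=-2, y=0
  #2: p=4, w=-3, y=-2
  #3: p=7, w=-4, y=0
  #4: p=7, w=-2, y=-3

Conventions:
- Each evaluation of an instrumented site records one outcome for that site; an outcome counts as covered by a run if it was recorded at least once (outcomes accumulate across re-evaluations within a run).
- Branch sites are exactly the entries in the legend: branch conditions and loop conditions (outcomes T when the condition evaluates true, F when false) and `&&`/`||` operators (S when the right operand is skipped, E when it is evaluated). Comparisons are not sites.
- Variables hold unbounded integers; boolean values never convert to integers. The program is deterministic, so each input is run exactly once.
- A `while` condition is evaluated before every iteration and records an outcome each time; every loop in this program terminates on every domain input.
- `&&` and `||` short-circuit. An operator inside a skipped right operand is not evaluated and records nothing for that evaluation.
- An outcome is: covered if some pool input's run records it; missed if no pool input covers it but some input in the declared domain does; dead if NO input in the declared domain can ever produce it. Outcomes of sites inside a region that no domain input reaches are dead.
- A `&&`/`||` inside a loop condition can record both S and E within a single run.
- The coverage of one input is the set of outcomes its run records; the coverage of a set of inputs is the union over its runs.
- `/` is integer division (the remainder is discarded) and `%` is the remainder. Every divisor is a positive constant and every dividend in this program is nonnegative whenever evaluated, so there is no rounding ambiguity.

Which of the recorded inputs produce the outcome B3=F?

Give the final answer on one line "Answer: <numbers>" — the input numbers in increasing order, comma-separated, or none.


input #1 (p=5, w=-2, y=0): never hits B3=F
input #2 (p=4, w=-3, y=-2): never hits B3=F
input #3 (p=7, w=-4, y=0): never hits B3=F
input #4 (p=7, w=-2, y=-3): hits B3=F
Answer: 4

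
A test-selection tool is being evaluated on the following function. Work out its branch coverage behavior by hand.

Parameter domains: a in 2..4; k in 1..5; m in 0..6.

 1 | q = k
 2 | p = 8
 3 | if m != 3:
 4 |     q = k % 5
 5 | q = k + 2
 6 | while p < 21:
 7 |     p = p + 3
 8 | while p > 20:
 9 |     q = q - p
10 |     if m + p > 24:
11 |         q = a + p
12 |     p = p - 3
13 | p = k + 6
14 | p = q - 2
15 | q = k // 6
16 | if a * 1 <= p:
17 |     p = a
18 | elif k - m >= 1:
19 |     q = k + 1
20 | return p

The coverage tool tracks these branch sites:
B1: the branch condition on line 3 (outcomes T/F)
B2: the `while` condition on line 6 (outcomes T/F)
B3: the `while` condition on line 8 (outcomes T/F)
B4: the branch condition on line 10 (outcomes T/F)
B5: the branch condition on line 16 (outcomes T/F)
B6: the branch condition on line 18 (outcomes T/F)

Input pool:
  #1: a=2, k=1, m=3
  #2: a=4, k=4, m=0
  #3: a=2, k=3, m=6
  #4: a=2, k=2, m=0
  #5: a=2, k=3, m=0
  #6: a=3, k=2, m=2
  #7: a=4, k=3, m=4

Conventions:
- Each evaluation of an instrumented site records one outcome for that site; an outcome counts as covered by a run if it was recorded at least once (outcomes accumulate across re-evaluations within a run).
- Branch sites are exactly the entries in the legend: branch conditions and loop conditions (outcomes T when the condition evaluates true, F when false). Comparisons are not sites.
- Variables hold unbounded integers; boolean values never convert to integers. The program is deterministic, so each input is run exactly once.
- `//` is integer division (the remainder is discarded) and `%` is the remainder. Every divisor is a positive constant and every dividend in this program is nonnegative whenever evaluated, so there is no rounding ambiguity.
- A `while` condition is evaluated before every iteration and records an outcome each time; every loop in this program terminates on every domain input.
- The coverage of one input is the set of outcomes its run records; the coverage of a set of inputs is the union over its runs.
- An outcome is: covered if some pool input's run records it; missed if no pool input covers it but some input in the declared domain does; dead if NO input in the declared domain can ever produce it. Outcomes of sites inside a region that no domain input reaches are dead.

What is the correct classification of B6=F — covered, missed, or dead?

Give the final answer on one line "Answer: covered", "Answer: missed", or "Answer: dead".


no pool input records B6=F
but domain input (a=2, k=1, m=1) does record it -> reachable, so missed
Answer: missed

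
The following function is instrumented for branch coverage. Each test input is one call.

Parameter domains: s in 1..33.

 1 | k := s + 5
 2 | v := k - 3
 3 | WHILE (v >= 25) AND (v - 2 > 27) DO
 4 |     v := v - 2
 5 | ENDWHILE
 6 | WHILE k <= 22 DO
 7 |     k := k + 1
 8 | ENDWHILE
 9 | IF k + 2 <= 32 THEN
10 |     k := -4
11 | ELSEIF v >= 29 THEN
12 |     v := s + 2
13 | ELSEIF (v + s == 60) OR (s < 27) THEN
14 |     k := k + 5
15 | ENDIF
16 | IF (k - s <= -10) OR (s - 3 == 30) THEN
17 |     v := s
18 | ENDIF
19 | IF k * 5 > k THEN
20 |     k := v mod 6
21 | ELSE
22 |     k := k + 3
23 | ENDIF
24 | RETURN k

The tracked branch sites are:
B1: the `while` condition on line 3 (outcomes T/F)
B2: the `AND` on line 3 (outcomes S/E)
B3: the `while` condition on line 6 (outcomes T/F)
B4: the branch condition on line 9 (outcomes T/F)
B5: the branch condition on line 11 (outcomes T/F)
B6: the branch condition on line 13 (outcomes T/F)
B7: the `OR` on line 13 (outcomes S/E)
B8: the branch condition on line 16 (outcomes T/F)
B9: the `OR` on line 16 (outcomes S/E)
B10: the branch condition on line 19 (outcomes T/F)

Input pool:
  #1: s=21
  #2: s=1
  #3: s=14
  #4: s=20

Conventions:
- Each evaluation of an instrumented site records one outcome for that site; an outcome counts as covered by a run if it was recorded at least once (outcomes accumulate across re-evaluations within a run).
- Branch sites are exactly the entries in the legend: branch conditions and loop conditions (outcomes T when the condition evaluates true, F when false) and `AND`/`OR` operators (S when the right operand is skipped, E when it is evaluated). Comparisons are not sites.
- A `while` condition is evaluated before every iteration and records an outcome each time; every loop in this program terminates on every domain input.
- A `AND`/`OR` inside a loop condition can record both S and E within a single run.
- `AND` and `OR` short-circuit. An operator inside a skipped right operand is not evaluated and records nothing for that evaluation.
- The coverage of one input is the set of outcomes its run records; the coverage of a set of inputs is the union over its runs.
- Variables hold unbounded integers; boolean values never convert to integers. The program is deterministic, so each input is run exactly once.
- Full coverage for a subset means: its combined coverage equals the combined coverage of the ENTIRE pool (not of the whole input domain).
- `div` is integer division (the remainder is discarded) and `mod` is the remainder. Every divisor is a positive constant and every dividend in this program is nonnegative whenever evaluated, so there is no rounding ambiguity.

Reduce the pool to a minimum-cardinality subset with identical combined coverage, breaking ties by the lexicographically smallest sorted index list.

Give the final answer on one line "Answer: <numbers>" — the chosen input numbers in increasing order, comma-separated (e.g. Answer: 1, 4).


test 1 (s=21) fires B2->S, B1->F, B3->F, B4->T, B9->S, B8->T, B10->F; hits B1=F, B2=S, B3=F, B4=T, B8=T, B9=S, B10=F
test 2 (s=1) fires B2->S, B1->F, B3->T, B3->T, B3->T, B3->T, B3->T, B3->T, B3->T, B3->T, B3->T, B3->T, B3->T, B3->T, ...; hits B1=F, B2=S, B3=T, B3=F, B4=T, B8=F, B9=E, B10=F
test 3 (s=14) fires B2->S, B1->F, B3->T, B3->T, B3->T, B3->T, B3->F, B4->T, B9->S, B8->T, B10->F; hits B1=F, B2=S, B3=T, B3=F, B4=T, B8=T, B9=S, B10=F
test 4 (s=20) fires B2->S, B1->F, B3->F, B4->T, B9->S, B8->T, B10->F; hits B1=F, B2=S, B3=F, B4=T, B8=T, B9=S, B10=F
union over all inputs: B1=F, B2=S, B3=T, B3=F, B4=T, B8=T, B8=F, B9=S, B9=E, B10=F (10 outcomes)
every size-1 subset falls short of the 10 outcomes (best: 8/10)
the canonical winner is {1, 2}: size 2, full 10-outcome coverage, earliest index list among size-2 covers
Answer: 1, 2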